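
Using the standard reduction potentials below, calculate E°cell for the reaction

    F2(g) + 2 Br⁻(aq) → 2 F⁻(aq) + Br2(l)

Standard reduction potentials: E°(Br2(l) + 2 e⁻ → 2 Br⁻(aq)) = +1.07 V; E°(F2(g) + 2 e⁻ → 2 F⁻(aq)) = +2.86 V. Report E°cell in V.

+1.79 V

In the reaction as written, F2(g) is reduced (cathode) and Br2(l) is produced by oxidation at the anode.
E°cell = E°(cathode) − E°(anode) = +2.86 − (+1.07) = +1.79 V.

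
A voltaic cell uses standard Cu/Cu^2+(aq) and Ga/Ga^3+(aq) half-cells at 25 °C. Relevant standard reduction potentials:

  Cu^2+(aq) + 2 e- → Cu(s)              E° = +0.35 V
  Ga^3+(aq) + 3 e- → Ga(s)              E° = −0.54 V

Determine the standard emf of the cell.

Of the two couples in this cell, the one with the more positive reduction potential is reduced at the cathode: here that is Cu²⁺/Cu (+0.35 V); Ga³⁺/Ga (−0.54 V) is the anode.
E°cell = E°(cathode) − E°(anode) = +0.35 − (−0.54) = +0.89 V.

+0.89 V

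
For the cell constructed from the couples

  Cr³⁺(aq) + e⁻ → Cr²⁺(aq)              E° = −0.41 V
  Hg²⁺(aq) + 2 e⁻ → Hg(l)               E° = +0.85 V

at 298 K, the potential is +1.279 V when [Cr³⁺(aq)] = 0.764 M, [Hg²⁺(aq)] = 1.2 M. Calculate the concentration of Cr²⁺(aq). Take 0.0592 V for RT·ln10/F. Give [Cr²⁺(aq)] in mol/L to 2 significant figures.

The Hg²⁺/Hg couple has the larger reduction potential, so it is the cathode: E°cell = +0.85 − (−0.41) = +1.26 V and n = 2.
From the Nernst equation, log Q = n(E° − E)/0.0592 = 2·(+1.26 − (+1.279))/0.0592 = −0.642.
For Hg²⁺(aq) + 2 Cr²⁺(aq) → Hg(l) + 2 Cr³⁺(aq), the reaction quotient is Q = [Cr³⁺(aq)]^2 / ([Hg²⁺(aq)]·[Cr²⁺(aq)]^2).
Isolating [Cr²⁺(aq)] in Q = 10^{−0.642} yields log [Cr²⁺(aq)] = 0.165, i.e. 1.5 M.

1.5 M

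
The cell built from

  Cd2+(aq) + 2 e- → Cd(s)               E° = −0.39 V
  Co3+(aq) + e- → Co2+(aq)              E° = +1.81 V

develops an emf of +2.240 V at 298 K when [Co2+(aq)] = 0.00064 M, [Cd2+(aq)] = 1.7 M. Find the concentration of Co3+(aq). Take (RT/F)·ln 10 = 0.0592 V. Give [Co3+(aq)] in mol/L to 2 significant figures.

0.0040 M

The Co³⁺/Co²⁺ couple has the larger reduction potential, so it is the cathode: E°cell = +1.81 − (−0.39) = +2.20 V and n = 2.
Rearranging E = E° − (0.0592/n)·log Q gives log Q = 2(+2.20 − (+2.240))/0.0592 = −1.351.
The balanced reaction is 2 Co3+(aq) + Cd(s) → 2 Co2+(aq) + Cd2+(aq), so Q = ([Co2+(aq)]^2·[Cd2+(aq)]) / [Co3+(aq)]^2.
Substituting the known concentrations and solving, log [Co3+(aq)] = −2.403 and [Co3+(aq)] = 0.0040 M.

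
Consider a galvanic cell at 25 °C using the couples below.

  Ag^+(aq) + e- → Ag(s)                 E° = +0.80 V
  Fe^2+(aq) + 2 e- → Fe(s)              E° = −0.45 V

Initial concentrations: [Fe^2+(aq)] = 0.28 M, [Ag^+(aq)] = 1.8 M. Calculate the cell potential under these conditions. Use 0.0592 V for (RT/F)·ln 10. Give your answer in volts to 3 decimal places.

The Ag⁺/Ag couple has the more positive E°, so it is the cathode; Fe²⁺/Fe is the anode.
The standard potential is +0.80 − (−0.45) = +1.25 V and the balanced reaction transfers n = 2 electrons.
Balancing gives 2 Ag^+(aq) + Fe(s) → 2 Ag(s) + Fe^2+(aq); hence Q = [Fe^2+(aq)] / [Ag^+(aq)]^2 = 0.0864 (log Q = −1.063).
E = E° − (0.0592/n)·log Q = +1.25 − (0.0592/2)(−1.063) = +1.281 V.

+1.281 V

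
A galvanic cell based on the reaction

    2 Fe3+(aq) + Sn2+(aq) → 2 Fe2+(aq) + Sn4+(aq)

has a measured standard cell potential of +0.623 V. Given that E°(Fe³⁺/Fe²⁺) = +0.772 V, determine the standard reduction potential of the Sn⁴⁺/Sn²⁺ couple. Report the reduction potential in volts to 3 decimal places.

+0.149 V

In the reaction as written the Fe³⁺/Fe²⁺ couple is reduced (cathode) and Sn⁴⁺/Sn²⁺ is oxidized (anode), so E°cell = E°(Fe³⁺/Fe²⁺) − E°(Sn⁴⁺/Sn²⁺).
E°(Sn⁴⁺/Sn²⁺) = E°(cathode) − E°cell = +0.772 − (+0.623) = +0.149 V.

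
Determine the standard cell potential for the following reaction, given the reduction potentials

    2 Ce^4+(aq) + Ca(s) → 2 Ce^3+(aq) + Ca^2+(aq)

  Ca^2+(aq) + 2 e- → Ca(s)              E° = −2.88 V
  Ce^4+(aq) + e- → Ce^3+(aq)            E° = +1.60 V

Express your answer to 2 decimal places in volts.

+4.48 V

Ce^4+(aq) gains electrons, so the Ce⁴⁺/Ce³⁺ couple is the cathode; the Ca²⁺/Ca couple is the anode.
E°cell = E°(cathode) − E°(anode) = +1.60 − (−2.88) = +4.48 V.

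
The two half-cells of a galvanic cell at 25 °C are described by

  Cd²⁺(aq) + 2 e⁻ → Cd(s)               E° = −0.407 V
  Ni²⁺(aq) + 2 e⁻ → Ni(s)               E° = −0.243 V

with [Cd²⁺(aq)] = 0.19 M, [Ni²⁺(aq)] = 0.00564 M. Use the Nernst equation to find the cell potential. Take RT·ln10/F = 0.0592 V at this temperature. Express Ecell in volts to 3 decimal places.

Ni²⁺/Ni is reduced (cathode, E° = −0.243 V) and Cd²⁺/Cd is oxidized (anode).
E°cell = E°cat − E°an = −0.243 − (−0.407) = +0.164 V; n = 2.
For the overall reaction Ni²⁺(aq) + Cd(s) → Ni(s) + Cd²⁺(aq), Q = [Cd²⁺(aq)] / [Ni²⁺(aq)] = 33.7, giving log Q = 1.527.
By the Nernst equation, E = +0.164 − (0.0592/2)·(1.527) = +0.119 V.

+0.119 V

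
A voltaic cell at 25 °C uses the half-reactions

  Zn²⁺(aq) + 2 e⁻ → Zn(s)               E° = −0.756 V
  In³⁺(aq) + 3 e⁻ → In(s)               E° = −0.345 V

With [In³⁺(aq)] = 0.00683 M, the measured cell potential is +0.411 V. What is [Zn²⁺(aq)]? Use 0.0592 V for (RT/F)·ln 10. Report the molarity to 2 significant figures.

0.036 M

With In³⁺/In at the cathode and Zn²⁺/Zn at the anode, E°cell = −0.345 − (−0.756) = +0.411 V (n = 6).
From the Nernst equation, log Q = n(E° − E)/0.0592 = 6·(+0.411 − (+0.411))/0.0592 = 0.000.
Balancing electrons gives 2 In³⁺(aq) + 3 Zn(s) → 2 In(s) + 3 Zn²⁺(aq); thus Q = [Zn²⁺(aq)]^3 / [In³⁺(aq)]^2.
Isolating [Zn²⁺(aq)] in Q = 10^{0.000} yields log [Zn²⁺(aq)] = −1.444, i.e. 0.036 M.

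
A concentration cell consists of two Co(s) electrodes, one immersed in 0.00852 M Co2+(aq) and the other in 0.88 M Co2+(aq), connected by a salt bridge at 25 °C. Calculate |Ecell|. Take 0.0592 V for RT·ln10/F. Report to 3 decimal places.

For a concentration cell E°cell = 0, since both electrodes use the same couple.
The compartment with the higher Co2+(aq) concentration (0.88 M) acts as the cathode; ions are reduced there and produced at the dilute (0.00852 M) anode.
With n = 2, Ecell = −(0.0592/2)·log([dilute]/[conc]) = −(0.0592/2)·log(0.00852/0.88) = +0.060 V.

0.060 V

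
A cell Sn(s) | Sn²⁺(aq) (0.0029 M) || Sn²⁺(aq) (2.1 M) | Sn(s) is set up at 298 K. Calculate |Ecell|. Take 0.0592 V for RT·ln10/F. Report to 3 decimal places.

For a concentration cell E°cell = 0, since both electrodes use the same couple.
The compartment with the higher Sn²⁺(aq) concentration (2.1 M) acts as the cathode; ions are reduced there and produced at the dilute (0.0029 M) anode.
With n = 2, Ecell = −(0.0592/2)·log([dilute]/[conc]) = −(0.0592/2)·log(0.0029/2.1) = +0.085 V.

0.085 V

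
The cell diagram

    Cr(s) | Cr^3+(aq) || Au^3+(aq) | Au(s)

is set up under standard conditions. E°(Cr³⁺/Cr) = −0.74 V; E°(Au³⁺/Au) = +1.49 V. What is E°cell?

+2.23 V

By convention the left-hand electrode in cell notation is the anode (oxidation) and the right-hand electrode is the cathode (reduction).
E°cell = E°(right) − E°(left) = +1.49 − (−0.74) = +2.23 V.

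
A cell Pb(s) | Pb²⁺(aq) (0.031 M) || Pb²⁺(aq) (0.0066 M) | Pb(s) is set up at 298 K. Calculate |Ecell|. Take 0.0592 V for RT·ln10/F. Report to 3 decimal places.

0.020 V

For a concentration cell E°cell = 0, since both electrodes use the same couple.
The compartment with the higher Pb²⁺(aq) concentration (0.031 M) acts as the cathode; ions are reduced there and produced at the dilute (0.0066 M) anode.
With n = 2, Ecell = −(0.0592/2)·log([dilute]/[conc]) = −(0.0592/2)·log(0.0066/0.031) = +0.020 V.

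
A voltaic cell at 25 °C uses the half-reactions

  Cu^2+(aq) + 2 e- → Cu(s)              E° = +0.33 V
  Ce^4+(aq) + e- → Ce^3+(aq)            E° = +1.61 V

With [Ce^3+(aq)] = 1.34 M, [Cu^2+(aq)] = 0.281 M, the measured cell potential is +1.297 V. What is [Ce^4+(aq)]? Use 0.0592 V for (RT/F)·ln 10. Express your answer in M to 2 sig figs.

The Ce⁴⁺/Ce³⁺ couple has the larger reduction potential, so it is the cathode: E°cell = +1.61 − (+0.33) = +1.28 V and n = 2.
Since E = E° − (0.0592/n)·log Q, log Q = n(E° − E)/0.0592 = −0.574.
Balancing electrons gives 2 Ce^4+(aq) + Cu(s) → 2 Ce^3+(aq) + Cu^2+(aq); thus Q = ([Ce^3+(aq)]^2·[Cu^2+(aq)]) / [Ce^4+(aq)]^2.
Substituting the known concentrations and solving, log [Ce^4+(aq)] = 0.138 and [Ce^4+(aq)] = 1.4 M.

1.4 M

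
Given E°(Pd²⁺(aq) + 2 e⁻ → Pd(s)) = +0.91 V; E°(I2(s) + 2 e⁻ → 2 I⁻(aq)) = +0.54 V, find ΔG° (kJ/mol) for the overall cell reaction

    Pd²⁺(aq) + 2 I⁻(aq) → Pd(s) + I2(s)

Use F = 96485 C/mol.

In the reaction as written Pd²⁺(aq) is reduced, so the Pd²⁺/Pd couple is the cathode and I₂/I⁻ is the anode.
E°cell = +0.91 − (+0.54) = +0.37 V; balancing electrons gives n = 2.
ΔG° = −nFE°cell = −(2)(96485)(+0.37) J/mol = −71.4 kJ/mol.

−71.4 kJ/mol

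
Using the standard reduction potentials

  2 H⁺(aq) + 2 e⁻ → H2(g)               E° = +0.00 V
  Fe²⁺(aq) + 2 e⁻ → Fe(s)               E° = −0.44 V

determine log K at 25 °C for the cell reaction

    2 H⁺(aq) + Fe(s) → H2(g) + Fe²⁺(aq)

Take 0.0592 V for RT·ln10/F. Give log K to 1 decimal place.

log K = 14.9

The 2H⁺/H₂ couple is reduced (cathode); E°cell = +0.00 − (−0.44) = +0.44 V with n = 2.
At equilibrium E = 0, so log K = nE°cell / 0.0592 = (2)(+0.44) / 0.0592 = 14.9.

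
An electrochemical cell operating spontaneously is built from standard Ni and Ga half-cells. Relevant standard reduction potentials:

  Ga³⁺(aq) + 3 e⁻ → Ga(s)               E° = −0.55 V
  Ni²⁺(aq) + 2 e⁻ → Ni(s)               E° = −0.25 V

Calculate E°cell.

The Ni²⁺/Ni couple has the higher E°, so Ni ion is reduced (cathode) and Ga is oxidized (anode).
E°cell = E°(cathode) − E°(anode) = −0.25 − (−0.55) = +0.30 V.

+0.30 V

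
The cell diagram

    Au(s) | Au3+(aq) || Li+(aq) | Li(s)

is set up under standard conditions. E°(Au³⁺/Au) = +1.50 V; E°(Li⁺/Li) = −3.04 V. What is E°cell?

By convention the left-hand electrode in cell notation is the anode (oxidation) and the right-hand electrode is the cathode (reduction).
E°cell = E°(right) − E°(left) = −3.04 − (+1.50) = −4.54 V.
The negative sign shows that, as written, the cell would require an external voltage to drive the reaction.

−4.54 V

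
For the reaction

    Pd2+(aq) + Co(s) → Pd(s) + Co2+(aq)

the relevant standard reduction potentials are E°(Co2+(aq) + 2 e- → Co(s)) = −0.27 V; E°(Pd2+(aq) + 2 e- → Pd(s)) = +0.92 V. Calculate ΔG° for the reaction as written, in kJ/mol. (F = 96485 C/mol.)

−230 kJ/mol

In the reaction as written Pd2+(aq) is reduced, so the Pd²⁺/Pd couple is the cathode and Co²⁺/Co is the anode.
E°cell = +0.92 − (−0.27) = +1.19 V; balancing electrons gives n = 2.
ΔG° = −nFE°cell = −(2)(96485)(+1.19) J/mol = −230 kJ/mol.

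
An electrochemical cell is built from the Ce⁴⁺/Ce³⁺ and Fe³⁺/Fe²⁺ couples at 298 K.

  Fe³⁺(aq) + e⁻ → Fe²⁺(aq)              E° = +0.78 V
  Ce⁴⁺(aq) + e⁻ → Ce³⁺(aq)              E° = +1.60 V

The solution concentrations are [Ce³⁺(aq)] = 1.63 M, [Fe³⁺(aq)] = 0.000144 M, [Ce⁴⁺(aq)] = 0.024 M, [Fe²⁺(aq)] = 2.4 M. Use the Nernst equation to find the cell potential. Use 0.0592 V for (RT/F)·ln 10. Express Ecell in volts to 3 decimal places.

+0.961 V

The Ce⁴⁺/Ce³⁺ couple has the more positive E°, so it is the cathode; Fe³⁺/Fe²⁺ is the anode.
The standard potential is +1.60 − (+0.78) = +0.82 V and the balanced reaction transfers n = 1 electron.
For the overall reaction Ce⁴⁺(aq) + Fe²⁺(aq) → Ce³⁺(aq) + Fe³⁺(aq), Q = ([Ce³⁺(aq)]·[Fe³⁺(aq)]) / ([Ce⁴⁺(aq)]·[Fe²⁺(aq)]) = 0.00408, giving log Q = −2.390.
Applying E = E° − (RT ln10/nF)·log Q gives +0.82 − (0.0592/1)(−2.390) = +0.961 V.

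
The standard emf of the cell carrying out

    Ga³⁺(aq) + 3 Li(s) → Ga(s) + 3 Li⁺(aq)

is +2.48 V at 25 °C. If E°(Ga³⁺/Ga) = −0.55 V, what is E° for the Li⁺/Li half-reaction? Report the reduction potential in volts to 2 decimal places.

−3.03 V

In the reaction as written the Ga³⁺/Ga couple is reduced (cathode) and Li⁺/Li is oxidized (anode), so E°cell = E°(Ga³⁺/Ga) − E°(Li⁺/Li).
E°(Li⁺/Li) = E°(cathode) − E°cell = −0.55 − (+2.48) = −3.03 V.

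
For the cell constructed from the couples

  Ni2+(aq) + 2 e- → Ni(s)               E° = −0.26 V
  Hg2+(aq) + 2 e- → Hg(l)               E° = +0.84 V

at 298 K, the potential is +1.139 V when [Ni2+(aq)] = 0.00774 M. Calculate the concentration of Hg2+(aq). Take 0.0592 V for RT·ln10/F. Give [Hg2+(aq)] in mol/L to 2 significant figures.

With Hg²⁺/Hg at the cathode and Ni²⁺/Ni at the anode, E°cell = +0.84 − (−0.26) = +1.10 V (n = 2).
Since E = E° − (0.0592/n)·log Q, log Q = n(E° − E)/0.0592 = −1.318.
For Hg2+(aq) + Ni(s) → Hg(l) + Ni2+(aq), the reaction quotient is Q = [Ni2+(aq)] / [Hg2+(aq)].
Isolating [Hg2+(aq)] in Q = 10^{−1.318} yields log [Hg2+(aq)] = −0.793, i.e. 0.16 M.

0.16 M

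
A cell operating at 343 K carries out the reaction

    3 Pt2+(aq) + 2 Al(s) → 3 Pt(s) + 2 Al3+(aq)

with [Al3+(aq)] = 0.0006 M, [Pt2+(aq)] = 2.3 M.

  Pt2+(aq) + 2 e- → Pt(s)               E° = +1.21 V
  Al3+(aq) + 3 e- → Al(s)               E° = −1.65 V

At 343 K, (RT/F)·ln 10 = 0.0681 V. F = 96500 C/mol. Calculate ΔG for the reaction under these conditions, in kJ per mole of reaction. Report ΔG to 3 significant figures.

−1710 kJ/mol

E°cell = +1.21 − (−1.65) = +2.86 V; the balanced reaction transfers n = 6 electrons.
The reaction quotient is [Al3+(aq)]^2 / [Pt2+(aq)]^3 = 2.96×10^−8; by Nernst, E = +2.86 − (0.0681/6)(−7.529) = +2.9455 V.
Then ΔG = −nFE = −6 × 96500 × +2.9455 J/mol = −1710 kJ/mol.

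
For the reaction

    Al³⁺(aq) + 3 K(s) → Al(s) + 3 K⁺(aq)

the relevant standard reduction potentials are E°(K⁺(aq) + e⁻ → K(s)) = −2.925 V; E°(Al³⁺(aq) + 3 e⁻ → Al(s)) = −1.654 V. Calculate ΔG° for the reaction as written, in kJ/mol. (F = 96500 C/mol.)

In the reaction as written Al³⁺(aq) is reduced, so the Al³⁺/Al couple is the cathode and K⁺/K is the anode.
E°cell = −1.654 − (−2.925) = +1.271 V; balancing electrons gives n = 3.
ΔG° = −nFE°cell = −(3)(96500)(+1.271) J/mol = −368 kJ/mol.

−368 kJ/mol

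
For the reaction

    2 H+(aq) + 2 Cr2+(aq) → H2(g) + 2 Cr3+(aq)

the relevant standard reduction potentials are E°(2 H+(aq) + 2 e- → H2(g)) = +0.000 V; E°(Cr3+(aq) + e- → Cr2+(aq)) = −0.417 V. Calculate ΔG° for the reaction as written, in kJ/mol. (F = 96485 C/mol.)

In the reaction as written H+(aq) is reduced, so the 2H⁺/H₂ couple is the cathode and Cr³⁺/Cr²⁺ is the anode.
E°cell = +0.000 − (−0.417) = +0.417 V; balancing electrons gives n = 2.
ΔG° = −nFE°cell = −(2)(96485)(+0.417) J/mol = −80.5 kJ/mol.

−80.5 kJ/mol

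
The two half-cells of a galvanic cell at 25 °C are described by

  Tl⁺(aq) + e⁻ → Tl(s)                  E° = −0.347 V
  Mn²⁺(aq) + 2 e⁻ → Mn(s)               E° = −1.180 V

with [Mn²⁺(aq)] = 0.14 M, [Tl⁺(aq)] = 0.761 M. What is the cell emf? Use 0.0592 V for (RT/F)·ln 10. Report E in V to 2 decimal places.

+0.85 V

Since E°(Tl⁺/Tl) > E°(Mn²⁺/Mn), Tl⁺/Tl serves as the cathode.
E°cell = E°cat − E°an = −0.347 − (−1.180) = +0.833 V; n = 2.
For the overall reaction 2 Tl⁺(aq) + Mn(s) → 2 Tl(s) + Mn²⁺(aq), Q = [Mn²⁺(aq)] / [Tl⁺(aq)]^2 = 0.242, giving log Q = −0.617.
Applying E = E° − (RT ln10/nF)·log Q gives +0.833 − (0.0592/2)(−0.617) = +0.85 V.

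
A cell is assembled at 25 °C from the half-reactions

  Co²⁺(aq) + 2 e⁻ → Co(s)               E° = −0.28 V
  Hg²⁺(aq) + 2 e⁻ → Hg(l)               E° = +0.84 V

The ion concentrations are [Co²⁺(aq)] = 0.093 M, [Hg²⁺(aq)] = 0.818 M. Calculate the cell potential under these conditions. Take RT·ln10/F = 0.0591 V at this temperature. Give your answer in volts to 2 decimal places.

The Hg²⁺/Hg couple has the more positive E°, so it is the cathode; Co²⁺/Co is the anode.
E°cell = E°cat − E°an = +0.84 − (−0.28) = +1.12 V; n = 2.
The balanced reaction is Hg²⁺(aq) + Co(s) → Hg(l) + Co²⁺(aq), so Q = [Co²⁺(aq)] / [Hg²⁺(aq)] = 0.114 and log Q = −0.944.
E = E° − (0.0591/n)·log Q = +1.12 − (0.0591/2)(−0.944) = +1.15 V.

+1.15 V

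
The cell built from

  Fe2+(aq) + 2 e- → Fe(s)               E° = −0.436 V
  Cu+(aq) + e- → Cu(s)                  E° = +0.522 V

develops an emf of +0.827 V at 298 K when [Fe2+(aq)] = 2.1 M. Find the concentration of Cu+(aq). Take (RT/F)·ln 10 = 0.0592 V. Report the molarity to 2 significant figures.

The Cu⁺/Cu couple has the larger reduction potential, so it is the cathode: E°cell = +0.522 − (−0.436) = +0.958 V and n = 2.
Since E = E° − (0.0592/n)·log Q, log Q = n(E° − E)/0.0592 = 4.426.
For 2 Cu+(aq) + Fe(s) → 2 Cu(s) + Fe2+(aq), the reaction quotient is Q = [Fe2+(aq)] / [Cu+(aq)]^2.
Isolating [Cu+(aq)] in Q = 10^{4.426} yields log [Cu+(aq)] = −2.052, i.e. 0.0089 M.

0.0089 M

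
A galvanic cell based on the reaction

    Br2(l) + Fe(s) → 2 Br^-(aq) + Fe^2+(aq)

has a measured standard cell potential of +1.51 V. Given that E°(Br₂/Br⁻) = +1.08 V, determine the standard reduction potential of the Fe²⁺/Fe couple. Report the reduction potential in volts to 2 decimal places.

−0.43 V

In the reaction as written the Br₂/Br⁻ couple is reduced (cathode) and Fe²⁺/Fe is oxidized (anode), so E°cell = E°(Br₂/Br⁻) − E°(Fe²⁺/Fe).
E°(Fe²⁺/Fe) = E°(cathode) − E°cell = +1.08 − (+1.51) = −0.43 V.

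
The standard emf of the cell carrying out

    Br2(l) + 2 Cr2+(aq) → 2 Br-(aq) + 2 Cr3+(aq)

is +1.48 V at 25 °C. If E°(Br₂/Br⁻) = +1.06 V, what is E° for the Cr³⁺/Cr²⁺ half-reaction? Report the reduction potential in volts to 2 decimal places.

In the reaction as written the Br₂/Br⁻ couple is reduced (cathode) and Cr³⁺/Cr²⁺ is oxidized (anode), so E°cell = E°(Br₂/Br⁻) − E°(Cr³⁺/Cr²⁺).
E°(Cr³⁺/Cr²⁺) = E°(cathode) − E°cell = +1.06 − (+1.48) = −0.42 V.

−0.42 V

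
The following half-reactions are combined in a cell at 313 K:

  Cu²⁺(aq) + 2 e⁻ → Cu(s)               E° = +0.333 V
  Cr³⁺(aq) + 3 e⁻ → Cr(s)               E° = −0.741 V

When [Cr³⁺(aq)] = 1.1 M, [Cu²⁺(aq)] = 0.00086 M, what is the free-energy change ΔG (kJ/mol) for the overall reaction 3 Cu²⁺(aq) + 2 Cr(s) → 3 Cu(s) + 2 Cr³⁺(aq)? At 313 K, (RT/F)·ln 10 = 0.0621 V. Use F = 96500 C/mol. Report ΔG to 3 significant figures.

−566 kJ/mol

With Cu²⁺/Cu reduced at the cathode, E°cell = +0.333 − (−0.741) = +1.074 V and n = 6.
The reaction quotient is [Cr³⁺(aq)]^2 / [Cu²⁺(aq)]^3 = 1.9×10^9; by Nernst, E = +1.074 − (0.0621/6)(9.279) = +0.9780 V.
Then ΔG = −nFE = −6 × 96500 × +0.9780 J/mol = −566 kJ/mol.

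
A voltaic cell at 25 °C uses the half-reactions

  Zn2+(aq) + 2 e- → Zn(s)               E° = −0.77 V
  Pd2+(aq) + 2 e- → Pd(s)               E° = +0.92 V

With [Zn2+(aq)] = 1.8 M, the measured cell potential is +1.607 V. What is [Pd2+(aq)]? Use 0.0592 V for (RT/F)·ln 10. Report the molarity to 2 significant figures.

0.0028 M

Pd²⁺/Pd is the cathode (higher E°); E°cell = +0.92 − (−0.77) = +1.69 V with n = 2.
From the Nernst equation, log Q = n(E° − E)/0.0592 = 2·(+1.69 − (+1.607))/0.0592 = 2.804.
The balanced reaction is Pd2+(aq) + Zn(s) → Pd(s) + Zn2+(aq), so Q = [Zn2+(aq)] / [Pd2+(aq)].
Isolating [Pd2+(aq)] in Q = 10^{2.804} yields log [Pd2+(aq)] = −2.549, i.e. 0.0028 M.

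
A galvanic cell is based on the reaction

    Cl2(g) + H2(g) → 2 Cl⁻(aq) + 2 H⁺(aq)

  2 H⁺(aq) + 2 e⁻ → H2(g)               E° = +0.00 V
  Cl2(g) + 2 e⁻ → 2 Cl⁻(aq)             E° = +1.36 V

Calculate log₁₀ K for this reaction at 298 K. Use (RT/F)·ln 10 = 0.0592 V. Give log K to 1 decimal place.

The Cl₂/Cl⁻ couple is reduced (cathode); E°cell = +1.36 − (+0.00) = +1.36 V with n = 2.
At equilibrium E = 0, so log K = nE°cell / 0.0592 = (2)(+1.36) / 0.0592 = 45.9.

log K = 45.9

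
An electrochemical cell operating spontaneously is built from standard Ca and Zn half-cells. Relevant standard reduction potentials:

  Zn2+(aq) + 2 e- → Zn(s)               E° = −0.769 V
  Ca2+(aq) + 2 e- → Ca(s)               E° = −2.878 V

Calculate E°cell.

Of the two couples in this cell, the one with the more positive reduction potential is reduced at the cathode: here that is Zn²⁺/Zn (−0.769 V); Ca²⁺/Ca (−2.878 V) is the anode.
E°cell = E°(cathode) − E°(anode) = −0.769 − (−2.878) = +2.109 V.

+2.109 V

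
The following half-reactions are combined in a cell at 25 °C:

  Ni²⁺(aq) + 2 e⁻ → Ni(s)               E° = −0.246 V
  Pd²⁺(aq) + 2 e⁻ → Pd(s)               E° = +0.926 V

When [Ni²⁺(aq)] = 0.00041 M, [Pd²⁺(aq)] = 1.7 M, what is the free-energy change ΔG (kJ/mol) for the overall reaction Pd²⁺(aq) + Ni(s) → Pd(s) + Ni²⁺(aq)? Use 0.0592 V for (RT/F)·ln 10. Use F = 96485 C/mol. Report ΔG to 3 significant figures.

E°cell = +0.926 − (−0.246) = +1.172 V; the balanced reaction transfers n = 2 electrons.
The reaction quotient is [Ni²⁺(aq)] / [Pd²⁺(aq)] = 0.000241; by Nernst, E = +1.172 − (0.0592/2)(−3.618) = +1.2791 V.
Then ΔG = −nFE = −2 × 96485 × +1.2791 J/mol = −247 kJ/mol.

−247 kJ/mol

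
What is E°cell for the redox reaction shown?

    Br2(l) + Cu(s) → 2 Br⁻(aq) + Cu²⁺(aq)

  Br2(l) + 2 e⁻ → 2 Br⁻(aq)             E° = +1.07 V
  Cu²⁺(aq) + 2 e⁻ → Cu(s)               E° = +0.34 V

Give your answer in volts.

Br2(l) gains electrons, so the Br₂/Br⁻ couple is the cathode; the Cu²⁺/Cu couple is the anode.
E°cell = E°(cathode) − E°(anode) = +1.07 − (+0.34) = +0.73 V.

+0.73 V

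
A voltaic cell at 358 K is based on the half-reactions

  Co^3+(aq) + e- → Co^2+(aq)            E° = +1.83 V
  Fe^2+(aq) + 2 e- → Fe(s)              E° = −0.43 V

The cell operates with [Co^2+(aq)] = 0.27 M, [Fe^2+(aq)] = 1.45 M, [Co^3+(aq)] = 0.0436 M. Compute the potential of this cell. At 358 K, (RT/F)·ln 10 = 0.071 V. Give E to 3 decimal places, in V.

Since E°(Co³⁺/Co²⁺) > E°(Fe²⁺/Fe), Co³⁺/Co²⁺ serves as the cathode.
E°cell = E°cat − E°an = +1.83 − (−0.43) = +2.26 V; n = 2.
Balancing gives 2 Co^3+(aq) + Fe(s) → 2 Co^2+(aq) + Fe^2+(aq); hence Q = ([Co^2+(aq)]^2·[Fe^2+(aq)]) / [Co^3+(aq)]^2 = 55.6 (log Q = 1.745).
By the Nernst equation, E = +2.26 − (0.071/2)·(1.745) = +2.198 V.

+2.198 V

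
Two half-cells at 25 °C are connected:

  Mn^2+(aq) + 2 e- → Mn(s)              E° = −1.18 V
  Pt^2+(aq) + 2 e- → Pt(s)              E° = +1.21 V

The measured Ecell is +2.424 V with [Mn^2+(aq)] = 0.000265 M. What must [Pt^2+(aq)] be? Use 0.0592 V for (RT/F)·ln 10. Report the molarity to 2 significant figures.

The Pt²⁺/Pt couple has the larger reduction potential, so it is the cathode: E°cell = +1.21 − (−1.18) = +2.39 V and n = 2.
Since E = E° − (0.0592/n)·log Q, log Q = n(E° − E)/0.0592 = −1.149.
The balanced reaction is Pt^2+(aq) + Mn(s) → Pt(s) + Mn^2+(aq), so Q = [Mn^2+(aq)] / [Pt^2+(aq)].
Substituting the known concentrations and solving, log [Pt^2+(aq)] = −2.428 and [Pt^2+(aq)] = 0.0037 M.

0.0037 M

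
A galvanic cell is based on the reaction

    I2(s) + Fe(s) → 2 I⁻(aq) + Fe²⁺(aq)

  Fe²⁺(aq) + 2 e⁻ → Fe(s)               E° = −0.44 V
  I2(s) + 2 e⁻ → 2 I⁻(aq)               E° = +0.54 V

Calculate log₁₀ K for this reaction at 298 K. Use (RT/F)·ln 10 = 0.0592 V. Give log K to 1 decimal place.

log K = 33.1

The I₂/I⁻ couple is reduced (cathode); E°cell = +0.54 − (−0.44) = +0.98 V with n = 2.
At equilibrium E = 0, so log K = nE°cell / 0.0592 = (2)(+0.98) / 0.0592 = 33.1.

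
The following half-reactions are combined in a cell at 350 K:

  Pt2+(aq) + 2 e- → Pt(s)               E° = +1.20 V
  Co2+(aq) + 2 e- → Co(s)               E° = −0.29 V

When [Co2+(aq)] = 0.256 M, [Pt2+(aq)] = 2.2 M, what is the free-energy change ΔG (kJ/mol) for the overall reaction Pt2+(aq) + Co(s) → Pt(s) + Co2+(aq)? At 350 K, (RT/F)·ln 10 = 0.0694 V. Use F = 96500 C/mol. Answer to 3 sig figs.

−294 kJ/mol

With Pt²⁺/Pt reduced at the cathode, E°cell = +1.20 − (−0.29) = +1.49 V and n = 2.
Here Q = [Co2+(aq)] / [Pt2+(aq)] = 0.116 (log Q = −0.934), giving E = +1.49 − (0.0694/2)·(−0.934) = +1.5224 V.
Finally ΔG = −nFE = −(2)(96500 C/mol)(+1.5224 V) = −294 kJ/mol.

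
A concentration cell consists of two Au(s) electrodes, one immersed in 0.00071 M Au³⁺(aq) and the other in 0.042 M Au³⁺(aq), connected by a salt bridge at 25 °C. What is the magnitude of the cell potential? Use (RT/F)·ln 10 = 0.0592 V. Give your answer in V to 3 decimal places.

0.035 V

For a concentration cell E°cell = 0, since both electrodes use the same couple.
The compartment with the higher Au³⁺(aq) concentration (0.042 M) acts as the cathode; ions are reduced there and produced at the dilute (0.00071 M) anode.
With n = 3, Ecell = −(0.0592/3)·log([dilute]/[conc]) = −(0.0592/3)·log(0.00071/0.042) = +0.035 V.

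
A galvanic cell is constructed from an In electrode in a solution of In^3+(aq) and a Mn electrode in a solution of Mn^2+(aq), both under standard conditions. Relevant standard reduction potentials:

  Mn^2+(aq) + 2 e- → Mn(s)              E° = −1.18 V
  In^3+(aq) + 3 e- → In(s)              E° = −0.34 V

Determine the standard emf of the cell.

+0.84 V

Of the two couples in this cell, the one with the more positive reduction potential is reduced at the cathode: here that is In³⁺/In (−0.34 V); Mn²⁺/Mn (−1.18 V) is the anode.
E°cell = E°(cathode) − E°(anode) = −0.34 − (−1.18) = +0.84 V.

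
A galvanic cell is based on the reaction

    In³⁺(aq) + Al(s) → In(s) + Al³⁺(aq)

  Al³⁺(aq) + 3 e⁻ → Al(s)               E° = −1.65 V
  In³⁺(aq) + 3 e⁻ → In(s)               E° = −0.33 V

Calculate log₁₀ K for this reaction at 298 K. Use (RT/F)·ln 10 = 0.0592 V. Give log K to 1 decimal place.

The In³⁺/In couple is reduced (cathode); E°cell = −0.33 − (−1.65) = +1.32 V with n = 3.
At equilibrium E = 0, so log K = nE°cell / 0.0592 = (3)(+1.32) / 0.0592 = 66.9.

log K = 66.9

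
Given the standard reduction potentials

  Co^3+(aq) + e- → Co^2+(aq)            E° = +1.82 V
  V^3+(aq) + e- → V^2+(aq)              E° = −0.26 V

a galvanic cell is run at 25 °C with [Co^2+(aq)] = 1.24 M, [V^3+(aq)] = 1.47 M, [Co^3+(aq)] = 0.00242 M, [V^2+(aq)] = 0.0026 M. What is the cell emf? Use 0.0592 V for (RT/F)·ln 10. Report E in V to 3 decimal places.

+1.757 V

Since E°(Co³⁺/Co²⁺) > E°(V³⁺/V²⁺), Co³⁺/Co²⁺ serves as the cathode.
E°cell = +1.82 − (−0.26) = +2.08 V, with n = 1 electron transferred.
For the overall reaction Co^3+(aq) + V^2+(aq) → Co^2+(aq) + V^3+(aq), Q = ([Co^2+(aq)]·[V^3+(aq)]) / ([Co^3+(aq)]·[V^2+(aq)]) = 2.9×10^5, giving log Q = 5.462.
E = E° − (0.0592/n)·log Q = +2.08 − (0.0592/1)(5.462) = +1.757 V.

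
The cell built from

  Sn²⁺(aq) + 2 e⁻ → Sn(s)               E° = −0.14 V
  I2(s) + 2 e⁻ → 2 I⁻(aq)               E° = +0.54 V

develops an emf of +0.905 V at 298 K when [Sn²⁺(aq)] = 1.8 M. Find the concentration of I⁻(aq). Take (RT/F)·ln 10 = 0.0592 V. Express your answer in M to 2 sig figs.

0.00012 M

With I₂/I⁻ at the cathode and Sn²⁺/Sn at the anode, E°cell = +0.54 − (−0.14) = +0.68 V (n = 2).
From the Nernst equation, log Q = n(E° − E)/0.0592 = 2·(+0.68 − (+0.905))/0.0592 = −7.601.
For I2(s) + Sn(s) → 2 I⁻(aq) + Sn²⁺(aq), the reaction quotient is Q = [I⁻(aq)]^2·[Sn²⁺(aq)].
Solving for the unknown gives log [I⁻(aq)] = −3.928, so [I⁻(aq)] ≈ 0.00012 M.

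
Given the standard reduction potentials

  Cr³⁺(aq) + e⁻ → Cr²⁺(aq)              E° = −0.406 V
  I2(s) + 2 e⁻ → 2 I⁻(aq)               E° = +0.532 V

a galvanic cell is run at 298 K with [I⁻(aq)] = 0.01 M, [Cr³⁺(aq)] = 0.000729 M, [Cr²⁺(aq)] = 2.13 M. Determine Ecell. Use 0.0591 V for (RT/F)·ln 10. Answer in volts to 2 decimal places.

Since E°(I₂/I⁻) > E°(Cr³⁺/Cr²⁺), I₂/I⁻ serves as the cathode.
E°cell = E°cat − E°an = +0.532 − (−0.406) = +0.938 V; n = 2.
For the overall reaction I2(s) + 2 Cr²⁺(aq) → 2 I⁻(aq) + 2 Cr³⁺(aq), Q = ([I⁻(aq)]^2·[Cr³⁺(aq)]^2) / [Cr²⁺(aq)]^2 = 1.17×10^−11, giving log Q = −10.931.
By the Nernst equation, E = +0.938 − (0.0591/2)·(−10.931) = +1.26 V.

+1.26 V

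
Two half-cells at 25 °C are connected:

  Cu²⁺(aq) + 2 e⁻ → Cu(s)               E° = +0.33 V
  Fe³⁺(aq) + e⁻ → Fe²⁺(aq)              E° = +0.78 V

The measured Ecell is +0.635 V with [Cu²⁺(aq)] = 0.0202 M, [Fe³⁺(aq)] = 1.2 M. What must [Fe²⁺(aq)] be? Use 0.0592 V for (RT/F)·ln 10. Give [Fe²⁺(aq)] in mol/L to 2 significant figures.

0.0063 M

With Fe³⁺/Fe²⁺ at the cathode and Cu²⁺/Cu at the anode, E°cell = +0.78 − (+0.33) = +0.45 V (n = 2).
From the Nernst equation, log Q = n(E° − E)/0.0592 = 2·(+0.45 − (+0.635))/0.0592 = −6.250.
The balanced reaction is 2 Fe³⁺(aq) + Cu(s) → 2 Fe²⁺(aq) + Cu²⁺(aq), so Q = ([Fe²⁺(aq)]^2·[Cu²⁺(aq)]) / [Fe³⁺(aq)]^2.
Isolating [Fe²⁺(aq)] in Q = 10^{−6.250} yields log [Fe²⁺(aq)] = −2.198, i.e. 0.0063 M.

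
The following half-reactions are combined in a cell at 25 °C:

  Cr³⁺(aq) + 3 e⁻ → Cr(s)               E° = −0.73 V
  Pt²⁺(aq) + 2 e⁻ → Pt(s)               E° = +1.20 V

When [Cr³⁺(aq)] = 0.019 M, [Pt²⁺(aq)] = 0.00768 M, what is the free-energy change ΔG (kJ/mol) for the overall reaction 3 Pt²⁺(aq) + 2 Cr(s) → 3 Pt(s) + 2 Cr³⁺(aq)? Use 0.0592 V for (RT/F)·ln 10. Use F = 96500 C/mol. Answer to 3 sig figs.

−1100 kJ/mol

E°cell = +1.20 − (−0.73) = +1.93 V; the balanced reaction transfers n = 6 electrons.
Here Q = [Cr³⁺(aq)]^2 / [Pt²⁺(aq)]^3 = 797 (log Q = 2.901), giving E = +1.93 − (0.0592/6)·(2.901) = +1.9014 V.
Then ΔG = −nFE = −6 × 96500 × +1.9014 J/mol = −1100 kJ/mol.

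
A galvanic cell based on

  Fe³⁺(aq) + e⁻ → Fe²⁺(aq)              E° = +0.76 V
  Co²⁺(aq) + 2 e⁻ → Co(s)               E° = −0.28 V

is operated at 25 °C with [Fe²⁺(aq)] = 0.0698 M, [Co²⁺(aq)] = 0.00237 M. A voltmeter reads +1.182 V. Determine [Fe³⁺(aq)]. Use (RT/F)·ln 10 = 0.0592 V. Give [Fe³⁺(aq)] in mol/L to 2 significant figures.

Fe³⁺/Fe²⁺ is the cathode (higher E°); E°cell = +0.76 − (−0.28) = +1.04 V with n = 2.
Since E = E° − (0.0592/n)·log Q, log Q = n(E° − E)/0.0592 = −4.797.
For 2 Fe³⁺(aq) + Co(s) → 2 Fe²⁺(aq) + Co²⁺(aq), the reaction quotient is Q = ([Fe²⁺(aq)]^2·[Co²⁺(aq)]) / [Fe³⁺(aq)]^2.
Isolating [Fe³⁺(aq)] in Q = 10^{−4.797} yields log [Fe³⁺(aq)] = −0.070, i.e. 0.85 M.

0.85 M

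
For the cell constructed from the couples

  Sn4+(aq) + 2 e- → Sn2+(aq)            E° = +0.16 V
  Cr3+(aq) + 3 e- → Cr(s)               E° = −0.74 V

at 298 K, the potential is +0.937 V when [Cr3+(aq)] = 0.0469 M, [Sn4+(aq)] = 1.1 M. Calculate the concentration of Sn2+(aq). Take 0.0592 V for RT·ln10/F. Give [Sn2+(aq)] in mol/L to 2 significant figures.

0.48 M

Sn⁴⁺/Sn²⁺ is the cathode (higher E°); E°cell = +0.16 − (−0.74) = +0.90 V with n = 6.
From the Nernst equation, log Q = n(E° − E)/0.0592 = 6·(+0.90 − (+0.937))/0.0592 = −3.750.
Balancing electrons gives 3 Sn4+(aq) + 2 Cr(s) → 3 Sn2+(aq) + 2 Cr3+(aq); thus Q = ([Sn2+(aq)]^3·[Cr3+(aq)]^2) / [Sn4+(aq)]^3.
Solving for the unknown gives log [Sn2+(aq)] = −0.323, so [Sn2+(aq)] ≈ 0.48 M.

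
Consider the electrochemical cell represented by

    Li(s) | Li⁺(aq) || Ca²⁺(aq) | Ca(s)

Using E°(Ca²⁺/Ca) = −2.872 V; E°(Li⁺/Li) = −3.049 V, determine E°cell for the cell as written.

+0.177 V

By convention the left-hand electrode in cell notation is the anode (oxidation) and the right-hand electrode is the cathode (reduction).
E°cell = E°(right) − E°(left) = −2.872 − (−3.049) = +0.177 V.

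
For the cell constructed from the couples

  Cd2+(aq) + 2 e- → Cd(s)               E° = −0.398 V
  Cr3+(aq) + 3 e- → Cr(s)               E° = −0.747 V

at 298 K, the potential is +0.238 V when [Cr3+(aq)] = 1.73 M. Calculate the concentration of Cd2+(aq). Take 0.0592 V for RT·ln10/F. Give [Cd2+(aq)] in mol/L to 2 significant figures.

With Cd²⁺/Cd at the cathode and Cr³⁺/Cr at the anode, E°cell = −0.398 − (−0.747) = +0.349 V (n = 6).
Rearranging E = E° − (0.0592/n)·log Q gives log Q = 6(+0.349 − (+0.238))/0.0592 = 11.250.
Balancing electrons gives 3 Cd2+(aq) + 2 Cr(s) → 3 Cd(s) + 2 Cr3+(aq); thus Q = [Cr3+(aq)]^2 / [Cd2+(aq)]^3.
Isolating [Cd2+(aq)] in Q = 10^{11.250} yields log [Cd2+(aq)] = −3.591, i.e. 0.00026 M.

0.00026 M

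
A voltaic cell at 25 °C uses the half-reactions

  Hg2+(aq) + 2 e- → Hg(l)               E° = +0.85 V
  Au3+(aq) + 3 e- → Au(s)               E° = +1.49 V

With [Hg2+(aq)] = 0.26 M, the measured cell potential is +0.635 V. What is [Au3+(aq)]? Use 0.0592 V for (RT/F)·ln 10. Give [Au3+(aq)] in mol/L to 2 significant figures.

0.074 M

The Au³⁺/Au couple has the larger reduction potential, so it is the cathode: E°cell = +1.49 − (+0.85) = +0.64 V and n = 6.
Rearranging E = E° − (0.0592/n)·log Q gives log Q = 6(+0.64 − (+0.635))/0.0592 = 0.507.
The balanced reaction is 2 Au3+(aq) + 3 Hg(l) → 2 Au(s) + 3 Hg2+(aq), so Q = [Hg2+(aq)]^3 / [Au3+(aq)]^2.
Isolating [Au3+(aq)] in Q = 10^{0.507} yields log [Au3+(aq)] = −1.131, i.e. 0.074 M.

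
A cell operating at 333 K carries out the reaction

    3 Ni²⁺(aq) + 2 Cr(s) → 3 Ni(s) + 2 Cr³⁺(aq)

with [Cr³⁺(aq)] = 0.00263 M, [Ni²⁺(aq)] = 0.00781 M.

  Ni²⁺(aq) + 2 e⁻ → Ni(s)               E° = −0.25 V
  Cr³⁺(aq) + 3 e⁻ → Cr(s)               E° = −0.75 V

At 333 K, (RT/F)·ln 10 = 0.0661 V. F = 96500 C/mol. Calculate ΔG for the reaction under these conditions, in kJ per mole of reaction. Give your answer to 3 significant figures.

−282 kJ/mol

The standard cell potential is −0.25 − (−0.75) = +0.50 V, with n = 6 electrons in the balanced equation.
The reaction quotient is [Cr³⁺(aq)]^2 / [Ni²⁺(aq)]^3 = 14.5; by Nernst, E = +0.50 − (0.0661/6)(1.162) = +0.4872 V.
Then ΔG = −nFE = −6 × 96500 × +0.4872 J/mol = −282 kJ/mol.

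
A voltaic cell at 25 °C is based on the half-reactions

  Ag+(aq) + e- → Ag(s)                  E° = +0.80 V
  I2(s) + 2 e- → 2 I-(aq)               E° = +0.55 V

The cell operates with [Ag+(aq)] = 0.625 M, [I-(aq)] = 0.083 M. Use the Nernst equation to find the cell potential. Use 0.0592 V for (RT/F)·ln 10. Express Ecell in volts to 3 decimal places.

The Ag⁺/Ag couple has the more positive E°, so it is the cathode; I₂/I⁻ is the anode.
E°cell = +0.80 − (+0.55) = +0.25 V, with n = 2 electrons transferred.
For the overall reaction 2 Ag+(aq) + 2 I-(aq) → 2 Ag(s) + I2(s), Q = 1 / ([Ag+(aq)]^2·[I-(aq)]^2) = 372, giving log Q = 2.570.
By the Nernst equation, E = +0.25 − (0.0592/2)·(2.570) = +0.174 V.

+0.174 V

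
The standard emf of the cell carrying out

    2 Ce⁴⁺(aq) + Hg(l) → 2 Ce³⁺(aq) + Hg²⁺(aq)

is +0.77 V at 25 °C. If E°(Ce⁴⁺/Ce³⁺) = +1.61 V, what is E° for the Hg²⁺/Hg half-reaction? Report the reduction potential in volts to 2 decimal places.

In the reaction as written the Ce⁴⁺/Ce³⁺ couple is reduced (cathode) and Hg²⁺/Hg is oxidized (anode), so E°cell = E°(Ce⁴⁺/Ce³⁺) − E°(Hg²⁺/Hg).
E°(Hg²⁺/Hg) = E°(cathode) − E°cell = +1.61 − (+0.77) = +0.84 V.

+0.84 V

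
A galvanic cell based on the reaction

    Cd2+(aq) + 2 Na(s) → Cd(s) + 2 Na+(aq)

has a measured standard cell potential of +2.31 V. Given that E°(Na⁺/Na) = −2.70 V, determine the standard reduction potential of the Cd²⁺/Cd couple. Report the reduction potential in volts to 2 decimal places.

−0.39 V

In the reaction as written the Cd²⁺/Cd couple is reduced (cathode) and Na⁺/Na is oxidized (anode), so E°cell = E°(Cd²⁺/Cd) − E°(Na⁺/Na).
E°(Cd²⁺/Cd) = E°cell + E°(anode) = +2.31 + (−2.70) = −0.39 V.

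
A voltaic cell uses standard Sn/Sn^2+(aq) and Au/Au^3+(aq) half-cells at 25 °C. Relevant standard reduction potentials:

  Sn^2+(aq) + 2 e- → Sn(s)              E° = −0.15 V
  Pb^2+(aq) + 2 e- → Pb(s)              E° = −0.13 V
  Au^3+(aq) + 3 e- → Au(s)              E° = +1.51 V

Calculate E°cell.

+1.66 V

Of the two couples in this cell, the one with the more positive reduction potential is reduced at the cathode: here that is Au³⁺/Au (+1.51 V); Sn²⁺/Sn (−0.15 V) is the anode.
E°cell = E°(cathode) − E°(anode) = +1.51 − (−0.15) = +1.66 V.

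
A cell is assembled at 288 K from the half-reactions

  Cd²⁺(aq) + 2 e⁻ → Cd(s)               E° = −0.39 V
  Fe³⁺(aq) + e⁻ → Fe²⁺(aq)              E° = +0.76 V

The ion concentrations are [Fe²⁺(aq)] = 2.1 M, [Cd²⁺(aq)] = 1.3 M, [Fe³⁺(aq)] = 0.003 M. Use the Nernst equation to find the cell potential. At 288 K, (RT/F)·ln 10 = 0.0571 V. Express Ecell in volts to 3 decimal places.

Fe³⁺/Fe²⁺ is reduced (cathode, E° = +0.76 V) and Cd²⁺/Cd is oxidized (anode).
E°cell = E°cat − E°an = +0.76 − (−0.39) = +1.15 V; n = 2.
The balanced reaction is 2 Fe³⁺(aq) + Cd(s) → 2 Fe²⁺(aq) + Cd²⁺(aq), so Q = ([Fe²⁺(aq)]^2·[Cd²⁺(aq)]) / [Fe³⁺(aq)]^2 = 6.37×10^5 and log Q = 5.804.
Applying E = E° − (RT ln10/nF)·log Q gives +1.15 − (0.0571/2)(5.804) = +0.984 V.

+0.984 V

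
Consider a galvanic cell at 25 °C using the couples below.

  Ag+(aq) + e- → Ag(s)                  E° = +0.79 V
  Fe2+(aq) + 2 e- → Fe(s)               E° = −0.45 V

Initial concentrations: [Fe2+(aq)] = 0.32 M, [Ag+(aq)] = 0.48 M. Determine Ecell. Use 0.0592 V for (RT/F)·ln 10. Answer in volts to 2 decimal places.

The Ag⁺/Ag couple has the more positive E°, so it is the cathode; Fe²⁺/Fe is the anode.
E°cell = E°cat − E°an = +0.79 − (−0.45) = +1.24 V; n = 2.
The balanced reaction is 2 Ag+(aq) + Fe(s) → 2 Ag(s) + Fe2+(aq), so Q = [Fe2+(aq)] / [Ag+(aq)]^2 = 1.39 and log Q = 0.143.
By the Nernst equation, E = +1.24 − (0.0592/2)·(0.143) = +1.24 V.

+1.24 V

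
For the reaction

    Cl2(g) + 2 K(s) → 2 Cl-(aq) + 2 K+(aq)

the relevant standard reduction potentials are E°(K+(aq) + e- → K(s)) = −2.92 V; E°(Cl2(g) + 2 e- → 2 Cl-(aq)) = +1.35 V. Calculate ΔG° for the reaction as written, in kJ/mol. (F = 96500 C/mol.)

−824 kJ/mol

In the reaction as written Cl2(g) is reduced, so the Cl₂/Cl⁻ couple is the cathode and K⁺/K is the anode.
E°cell = +1.35 − (−2.92) = +4.27 V; balancing electrons gives n = 2.
ΔG° = −nFE°cell = −(2)(96500)(+4.27) J/mol = −824 kJ/mol.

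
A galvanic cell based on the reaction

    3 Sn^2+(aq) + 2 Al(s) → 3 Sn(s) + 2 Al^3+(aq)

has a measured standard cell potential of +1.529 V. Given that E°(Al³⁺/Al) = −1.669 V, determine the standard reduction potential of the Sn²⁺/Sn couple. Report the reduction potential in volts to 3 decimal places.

−0.140 V

In the reaction as written the Sn²⁺/Sn couple is reduced (cathode) and Al³⁺/Al is oxidized (anode), so E°cell = E°(Sn²⁺/Sn) − E°(Al³⁺/Al).
E°(Sn²⁺/Sn) = E°cell + E°(anode) = +1.529 + (−1.669) = −0.140 V.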